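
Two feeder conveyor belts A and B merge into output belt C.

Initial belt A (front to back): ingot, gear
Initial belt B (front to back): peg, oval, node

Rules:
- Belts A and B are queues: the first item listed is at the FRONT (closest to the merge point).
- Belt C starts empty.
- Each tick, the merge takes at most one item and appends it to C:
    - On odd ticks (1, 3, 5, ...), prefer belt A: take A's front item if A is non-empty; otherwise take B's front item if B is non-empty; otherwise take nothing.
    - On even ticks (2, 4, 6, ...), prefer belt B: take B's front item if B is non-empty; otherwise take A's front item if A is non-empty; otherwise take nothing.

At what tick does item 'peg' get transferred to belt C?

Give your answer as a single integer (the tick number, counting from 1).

Answer: 2

Derivation:
Tick 1: prefer A, take ingot from A; A=[gear] B=[peg,oval,node] C=[ingot]
Tick 2: prefer B, take peg from B; A=[gear] B=[oval,node] C=[ingot,peg]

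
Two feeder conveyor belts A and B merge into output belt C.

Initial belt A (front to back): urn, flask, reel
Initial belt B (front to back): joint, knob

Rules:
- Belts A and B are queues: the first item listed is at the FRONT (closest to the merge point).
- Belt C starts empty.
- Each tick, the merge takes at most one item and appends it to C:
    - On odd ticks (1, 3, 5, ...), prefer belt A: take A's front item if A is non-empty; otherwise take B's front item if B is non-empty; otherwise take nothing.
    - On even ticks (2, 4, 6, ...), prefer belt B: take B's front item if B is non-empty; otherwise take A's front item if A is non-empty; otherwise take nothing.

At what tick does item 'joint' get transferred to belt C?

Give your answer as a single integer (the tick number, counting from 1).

Answer: 2

Derivation:
Tick 1: prefer A, take urn from A; A=[flask,reel] B=[joint,knob] C=[urn]
Tick 2: prefer B, take joint from B; A=[flask,reel] B=[knob] C=[urn,joint]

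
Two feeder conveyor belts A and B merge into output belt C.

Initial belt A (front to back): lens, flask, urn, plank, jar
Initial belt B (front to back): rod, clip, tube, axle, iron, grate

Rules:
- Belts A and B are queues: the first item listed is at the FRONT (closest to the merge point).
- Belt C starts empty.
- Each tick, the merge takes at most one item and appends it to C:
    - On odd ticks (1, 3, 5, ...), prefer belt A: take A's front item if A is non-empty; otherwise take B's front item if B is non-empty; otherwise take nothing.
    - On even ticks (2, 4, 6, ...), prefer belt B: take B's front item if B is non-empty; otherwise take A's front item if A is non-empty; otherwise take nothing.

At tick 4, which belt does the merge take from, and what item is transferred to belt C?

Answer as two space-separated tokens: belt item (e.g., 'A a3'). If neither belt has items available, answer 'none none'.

Tick 1: prefer A, take lens from A; A=[flask,urn,plank,jar] B=[rod,clip,tube,axle,iron,grate] C=[lens]
Tick 2: prefer B, take rod from B; A=[flask,urn,plank,jar] B=[clip,tube,axle,iron,grate] C=[lens,rod]
Tick 3: prefer A, take flask from A; A=[urn,plank,jar] B=[clip,tube,axle,iron,grate] C=[lens,rod,flask]
Tick 4: prefer B, take clip from B; A=[urn,plank,jar] B=[tube,axle,iron,grate] C=[lens,rod,flask,clip]

Answer: B clip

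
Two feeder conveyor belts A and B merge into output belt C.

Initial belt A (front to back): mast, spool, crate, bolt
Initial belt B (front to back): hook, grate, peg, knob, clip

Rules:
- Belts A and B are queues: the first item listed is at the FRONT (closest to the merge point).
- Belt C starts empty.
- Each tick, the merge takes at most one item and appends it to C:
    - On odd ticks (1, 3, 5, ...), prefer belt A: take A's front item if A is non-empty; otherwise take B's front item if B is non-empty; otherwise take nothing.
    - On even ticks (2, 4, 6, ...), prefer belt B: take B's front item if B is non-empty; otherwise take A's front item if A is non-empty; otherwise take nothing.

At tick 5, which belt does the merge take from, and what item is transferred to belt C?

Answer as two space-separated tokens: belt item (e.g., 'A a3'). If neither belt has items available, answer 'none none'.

Tick 1: prefer A, take mast from A; A=[spool,crate,bolt] B=[hook,grate,peg,knob,clip] C=[mast]
Tick 2: prefer B, take hook from B; A=[spool,crate,bolt] B=[grate,peg,knob,clip] C=[mast,hook]
Tick 3: prefer A, take spool from A; A=[crate,bolt] B=[grate,peg,knob,clip] C=[mast,hook,spool]
Tick 4: prefer B, take grate from B; A=[crate,bolt] B=[peg,knob,clip] C=[mast,hook,spool,grate]
Tick 5: prefer A, take crate from A; A=[bolt] B=[peg,knob,clip] C=[mast,hook,spool,grate,crate]

Answer: A crate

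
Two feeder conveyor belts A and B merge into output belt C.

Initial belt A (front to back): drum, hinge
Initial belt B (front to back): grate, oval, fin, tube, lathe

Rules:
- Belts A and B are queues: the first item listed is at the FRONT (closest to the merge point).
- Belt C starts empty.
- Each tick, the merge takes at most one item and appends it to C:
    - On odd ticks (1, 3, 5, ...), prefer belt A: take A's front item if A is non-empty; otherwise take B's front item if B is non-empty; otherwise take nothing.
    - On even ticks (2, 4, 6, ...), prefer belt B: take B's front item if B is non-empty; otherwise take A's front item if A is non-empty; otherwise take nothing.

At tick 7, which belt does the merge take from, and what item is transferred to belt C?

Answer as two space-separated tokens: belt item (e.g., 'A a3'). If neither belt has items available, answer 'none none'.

Tick 1: prefer A, take drum from A; A=[hinge] B=[grate,oval,fin,tube,lathe] C=[drum]
Tick 2: prefer B, take grate from B; A=[hinge] B=[oval,fin,tube,lathe] C=[drum,grate]
Tick 3: prefer A, take hinge from A; A=[-] B=[oval,fin,tube,lathe] C=[drum,grate,hinge]
Tick 4: prefer B, take oval from B; A=[-] B=[fin,tube,lathe] C=[drum,grate,hinge,oval]
Tick 5: prefer A, take fin from B; A=[-] B=[tube,lathe] C=[drum,grate,hinge,oval,fin]
Tick 6: prefer B, take tube from B; A=[-] B=[lathe] C=[drum,grate,hinge,oval,fin,tube]
Tick 7: prefer A, take lathe from B; A=[-] B=[-] C=[drum,grate,hinge,oval,fin,tube,lathe]

Answer: B lathe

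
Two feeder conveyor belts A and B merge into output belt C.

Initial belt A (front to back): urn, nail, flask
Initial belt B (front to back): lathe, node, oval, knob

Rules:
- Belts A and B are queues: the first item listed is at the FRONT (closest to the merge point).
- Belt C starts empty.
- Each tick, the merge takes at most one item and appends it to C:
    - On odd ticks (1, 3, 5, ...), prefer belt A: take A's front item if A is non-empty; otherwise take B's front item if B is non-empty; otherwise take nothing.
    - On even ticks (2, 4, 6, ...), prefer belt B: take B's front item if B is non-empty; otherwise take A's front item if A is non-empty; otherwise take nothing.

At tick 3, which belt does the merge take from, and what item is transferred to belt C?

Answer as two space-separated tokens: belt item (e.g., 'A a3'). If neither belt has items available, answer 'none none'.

Answer: A nail

Derivation:
Tick 1: prefer A, take urn from A; A=[nail,flask] B=[lathe,node,oval,knob] C=[urn]
Tick 2: prefer B, take lathe from B; A=[nail,flask] B=[node,oval,knob] C=[urn,lathe]
Tick 3: prefer A, take nail from A; A=[flask] B=[node,oval,knob] C=[urn,lathe,nail]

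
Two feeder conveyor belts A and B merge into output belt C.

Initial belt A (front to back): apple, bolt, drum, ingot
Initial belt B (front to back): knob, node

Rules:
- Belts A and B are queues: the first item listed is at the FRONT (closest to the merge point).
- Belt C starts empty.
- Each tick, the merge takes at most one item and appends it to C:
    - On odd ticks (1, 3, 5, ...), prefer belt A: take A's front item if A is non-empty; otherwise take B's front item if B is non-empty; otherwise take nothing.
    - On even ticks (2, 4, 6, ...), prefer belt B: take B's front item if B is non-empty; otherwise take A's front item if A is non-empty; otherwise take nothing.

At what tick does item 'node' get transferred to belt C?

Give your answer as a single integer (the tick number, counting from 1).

Tick 1: prefer A, take apple from A; A=[bolt,drum,ingot] B=[knob,node] C=[apple]
Tick 2: prefer B, take knob from B; A=[bolt,drum,ingot] B=[node] C=[apple,knob]
Tick 3: prefer A, take bolt from A; A=[drum,ingot] B=[node] C=[apple,knob,bolt]
Tick 4: prefer B, take node from B; A=[drum,ingot] B=[-] C=[apple,knob,bolt,node]

Answer: 4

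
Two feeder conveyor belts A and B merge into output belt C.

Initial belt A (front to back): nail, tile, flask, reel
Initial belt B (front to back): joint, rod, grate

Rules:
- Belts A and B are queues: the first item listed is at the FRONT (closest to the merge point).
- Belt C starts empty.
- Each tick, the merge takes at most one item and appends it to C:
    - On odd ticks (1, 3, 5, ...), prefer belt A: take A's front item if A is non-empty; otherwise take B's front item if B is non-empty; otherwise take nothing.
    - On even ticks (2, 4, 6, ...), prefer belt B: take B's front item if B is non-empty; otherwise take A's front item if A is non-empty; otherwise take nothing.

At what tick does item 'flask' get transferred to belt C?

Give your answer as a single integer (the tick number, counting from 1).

Answer: 5

Derivation:
Tick 1: prefer A, take nail from A; A=[tile,flask,reel] B=[joint,rod,grate] C=[nail]
Tick 2: prefer B, take joint from B; A=[tile,flask,reel] B=[rod,grate] C=[nail,joint]
Tick 3: prefer A, take tile from A; A=[flask,reel] B=[rod,grate] C=[nail,joint,tile]
Tick 4: prefer B, take rod from B; A=[flask,reel] B=[grate] C=[nail,joint,tile,rod]
Tick 5: prefer A, take flask from A; A=[reel] B=[grate] C=[nail,joint,tile,rod,flask]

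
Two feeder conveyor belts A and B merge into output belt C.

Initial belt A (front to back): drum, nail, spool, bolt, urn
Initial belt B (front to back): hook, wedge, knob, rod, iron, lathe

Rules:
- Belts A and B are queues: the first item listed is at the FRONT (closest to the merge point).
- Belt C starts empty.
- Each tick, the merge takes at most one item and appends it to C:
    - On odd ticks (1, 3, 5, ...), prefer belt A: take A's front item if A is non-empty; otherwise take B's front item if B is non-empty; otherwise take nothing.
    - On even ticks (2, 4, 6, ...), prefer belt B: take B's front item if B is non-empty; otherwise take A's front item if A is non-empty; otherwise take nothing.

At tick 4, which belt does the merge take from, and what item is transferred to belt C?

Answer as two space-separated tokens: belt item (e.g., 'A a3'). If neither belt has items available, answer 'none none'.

Tick 1: prefer A, take drum from A; A=[nail,spool,bolt,urn] B=[hook,wedge,knob,rod,iron,lathe] C=[drum]
Tick 2: prefer B, take hook from B; A=[nail,spool,bolt,urn] B=[wedge,knob,rod,iron,lathe] C=[drum,hook]
Tick 3: prefer A, take nail from A; A=[spool,bolt,urn] B=[wedge,knob,rod,iron,lathe] C=[drum,hook,nail]
Tick 4: prefer B, take wedge from B; A=[spool,bolt,urn] B=[knob,rod,iron,lathe] C=[drum,hook,nail,wedge]

Answer: B wedge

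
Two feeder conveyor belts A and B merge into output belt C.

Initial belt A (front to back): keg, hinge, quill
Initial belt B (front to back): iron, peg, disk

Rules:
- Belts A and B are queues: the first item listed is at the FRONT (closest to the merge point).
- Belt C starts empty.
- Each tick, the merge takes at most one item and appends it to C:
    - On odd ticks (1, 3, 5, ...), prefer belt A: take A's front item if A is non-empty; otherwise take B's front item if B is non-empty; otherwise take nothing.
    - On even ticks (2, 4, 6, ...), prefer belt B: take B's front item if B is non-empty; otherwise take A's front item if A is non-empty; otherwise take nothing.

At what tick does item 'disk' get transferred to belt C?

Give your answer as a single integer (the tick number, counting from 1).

Tick 1: prefer A, take keg from A; A=[hinge,quill] B=[iron,peg,disk] C=[keg]
Tick 2: prefer B, take iron from B; A=[hinge,quill] B=[peg,disk] C=[keg,iron]
Tick 3: prefer A, take hinge from A; A=[quill] B=[peg,disk] C=[keg,iron,hinge]
Tick 4: prefer B, take peg from B; A=[quill] B=[disk] C=[keg,iron,hinge,peg]
Tick 5: prefer A, take quill from A; A=[-] B=[disk] C=[keg,iron,hinge,peg,quill]
Tick 6: prefer B, take disk from B; A=[-] B=[-] C=[keg,iron,hinge,peg,quill,disk]

Answer: 6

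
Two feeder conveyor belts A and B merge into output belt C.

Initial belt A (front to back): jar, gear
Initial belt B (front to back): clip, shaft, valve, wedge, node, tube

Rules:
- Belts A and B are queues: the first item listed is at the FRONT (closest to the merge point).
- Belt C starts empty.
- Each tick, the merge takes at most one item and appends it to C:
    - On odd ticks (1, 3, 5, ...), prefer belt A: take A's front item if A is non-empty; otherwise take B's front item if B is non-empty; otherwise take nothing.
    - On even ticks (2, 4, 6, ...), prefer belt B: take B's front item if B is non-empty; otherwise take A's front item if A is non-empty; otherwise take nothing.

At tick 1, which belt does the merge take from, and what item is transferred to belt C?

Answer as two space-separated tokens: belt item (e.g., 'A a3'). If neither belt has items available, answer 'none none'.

Answer: A jar

Derivation:
Tick 1: prefer A, take jar from A; A=[gear] B=[clip,shaft,valve,wedge,node,tube] C=[jar]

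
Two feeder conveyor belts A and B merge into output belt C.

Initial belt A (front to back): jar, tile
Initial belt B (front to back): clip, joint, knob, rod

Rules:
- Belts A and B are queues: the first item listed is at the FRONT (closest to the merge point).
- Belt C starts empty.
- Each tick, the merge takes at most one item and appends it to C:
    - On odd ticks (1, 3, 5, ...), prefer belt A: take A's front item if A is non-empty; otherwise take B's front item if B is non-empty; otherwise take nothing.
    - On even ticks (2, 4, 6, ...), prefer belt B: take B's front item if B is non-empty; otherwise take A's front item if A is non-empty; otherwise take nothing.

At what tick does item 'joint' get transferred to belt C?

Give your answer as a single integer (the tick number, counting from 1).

Answer: 4

Derivation:
Tick 1: prefer A, take jar from A; A=[tile] B=[clip,joint,knob,rod] C=[jar]
Tick 2: prefer B, take clip from B; A=[tile] B=[joint,knob,rod] C=[jar,clip]
Tick 3: prefer A, take tile from A; A=[-] B=[joint,knob,rod] C=[jar,clip,tile]
Tick 4: prefer B, take joint from B; A=[-] B=[knob,rod] C=[jar,clip,tile,joint]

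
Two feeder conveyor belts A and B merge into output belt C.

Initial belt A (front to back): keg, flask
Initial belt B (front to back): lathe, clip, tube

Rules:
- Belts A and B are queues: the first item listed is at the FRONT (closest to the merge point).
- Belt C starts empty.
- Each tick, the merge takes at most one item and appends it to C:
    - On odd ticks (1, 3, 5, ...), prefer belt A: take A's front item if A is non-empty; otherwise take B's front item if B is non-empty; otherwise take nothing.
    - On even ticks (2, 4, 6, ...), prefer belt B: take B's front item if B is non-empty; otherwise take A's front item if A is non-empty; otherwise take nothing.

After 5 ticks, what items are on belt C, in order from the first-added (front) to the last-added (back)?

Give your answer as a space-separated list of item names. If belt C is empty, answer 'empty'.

Tick 1: prefer A, take keg from A; A=[flask] B=[lathe,clip,tube] C=[keg]
Tick 2: prefer B, take lathe from B; A=[flask] B=[clip,tube] C=[keg,lathe]
Tick 3: prefer A, take flask from A; A=[-] B=[clip,tube] C=[keg,lathe,flask]
Tick 4: prefer B, take clip from B; A=[-] B=[tube] C=[keg,lathe,flask,clip]
Tick 5: prefer A, take tube from B; A=[-] B=[-] C=[keg,lathe,flask,clip,tube]

Answer: keg lathe flask clip tube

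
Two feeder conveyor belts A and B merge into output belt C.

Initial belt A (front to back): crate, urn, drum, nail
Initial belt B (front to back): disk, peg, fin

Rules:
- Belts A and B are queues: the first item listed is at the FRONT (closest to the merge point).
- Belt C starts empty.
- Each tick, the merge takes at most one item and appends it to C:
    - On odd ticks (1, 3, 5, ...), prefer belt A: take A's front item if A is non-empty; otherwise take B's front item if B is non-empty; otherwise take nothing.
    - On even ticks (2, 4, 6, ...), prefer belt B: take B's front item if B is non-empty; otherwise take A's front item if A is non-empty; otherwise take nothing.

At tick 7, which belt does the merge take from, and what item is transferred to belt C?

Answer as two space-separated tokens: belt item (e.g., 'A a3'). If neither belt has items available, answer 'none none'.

Answer: A nail

Derivation:
Tick 1: prefer A, take crate from A; A=[urn,drum,nail] B=[disk,peg,fin] C=[crate]
Tick 2: prefer B, take disk from B; A=[urn,drum,nail] B=[peg,fin] C=[crate,disk]
Tick 3: prefer A, take urn from A; A=[drum,nail] B=[peg,fin] C=[crate,disk,urn]
Tick 4: prefer B, take peg from B; A=[drum,nail] B=[fin] C=[crate,disk,urn,peg]
Tick 5: prefer A, take drum from A; A=[nail] B=[fin] C=[crate,disk,urn,peg,drum]
Tick 6: prefer B, take fin from B; A=[nail] B=[-] C=[crate,disk,urn,peg,drum,fin]
Tick 7: prefer A, take nail from A; A=[-] B=[-] C=[crate,disk,urn,peg,drum,fin,nail]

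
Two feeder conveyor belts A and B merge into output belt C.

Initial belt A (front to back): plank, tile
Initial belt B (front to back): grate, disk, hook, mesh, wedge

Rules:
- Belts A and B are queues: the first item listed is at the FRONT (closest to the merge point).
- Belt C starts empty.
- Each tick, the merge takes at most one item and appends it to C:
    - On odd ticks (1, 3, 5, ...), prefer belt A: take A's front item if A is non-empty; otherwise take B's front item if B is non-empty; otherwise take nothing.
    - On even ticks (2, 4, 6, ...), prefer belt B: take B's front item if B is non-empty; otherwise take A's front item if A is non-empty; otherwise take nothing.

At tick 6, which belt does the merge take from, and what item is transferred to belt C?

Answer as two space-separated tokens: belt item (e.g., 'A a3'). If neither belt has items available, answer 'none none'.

Tick 1: prefer A, take plank from A; A=[tile] B=[grate,disk,hook,mesh,wedge] C=[plank]
Tick 2: prefer B, take grate from B; A=[tile] B=[disk,hook,mesh,wedge] C=[plank,grate]
Tick 3: prefer A, take tile from A; A=[-] B=[disk,hook,mesh,wedge] C=[plank,grate,tile]
Tick 4: prefer B, take disk from B; A=[-] B=[hook,mesh,wedge] C=[plank,grate,tile,disk]
Tick 5: prefer A, take hook from B; A=[-] B=[mesh,wedge] C=[plank,grate,tile,disk,hook]
Tick 6: prefer B, take mesh from B; A=[-] B=[wedge] C=[plank,grate,tile,disk,hook,mesh]

Answer: B mesh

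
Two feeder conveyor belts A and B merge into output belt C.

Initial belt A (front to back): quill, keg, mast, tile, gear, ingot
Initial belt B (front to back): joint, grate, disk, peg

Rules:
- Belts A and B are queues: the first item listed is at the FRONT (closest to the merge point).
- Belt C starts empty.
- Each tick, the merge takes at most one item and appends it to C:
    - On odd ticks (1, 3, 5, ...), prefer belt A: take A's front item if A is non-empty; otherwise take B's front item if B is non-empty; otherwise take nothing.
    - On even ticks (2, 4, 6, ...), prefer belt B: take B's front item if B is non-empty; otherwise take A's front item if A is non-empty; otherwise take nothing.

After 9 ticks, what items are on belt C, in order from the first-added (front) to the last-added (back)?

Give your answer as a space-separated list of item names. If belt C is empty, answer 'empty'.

Answer: quill joint keg grate mast disk tile peg gear

Derivation:
Tick 1: prefer A, take quill from A; A=[keg,mast,tile,gear,ingot] B=[joint,grate,disk,peg] C=[quill]
Tick 2: prefer B, take joint from B; A=[keg,mast,tile,gear,ingot] B=[grate,disk,peg] C=[quill,joint]
Tick 3: prefer A, take keg from A; A=[mast,tile,gear,ingot] B=[grate,disk,peg] C=[quill,joint,keg]
Tick 4: prefer B, take grate from B; A=[mast,tile,gear,ingot] B=[disk,peg] C=[quill,joint,keg,grate]
Tick 5: prefer A, take mast from A; A=[tile,gear,ingot] B=[disk,peg] C=[quill,joint,keg,grate,mast]
Tick 6: prefer B, take disk from B; A=[tile,gear,ingot] B=[peg] C=[quill,joint,keg,grate,mast,disk]
Tick 7: prefer A, take tile from A; A=[gear,ingot] B=[peg] C=[quill,joint,keg,grate,mast,disk,tile]
Tick 8: prefer B, take peg from B; A=[gear,ingot] B=[-] C=[quill,joint,keg,grate,mast,disk,tile,peg]
Tick 9: prefer A, take gear from A; A=[ingot] B=[-] C=[quill,joint,keg,grate,mast,disk,tile,peg,gear]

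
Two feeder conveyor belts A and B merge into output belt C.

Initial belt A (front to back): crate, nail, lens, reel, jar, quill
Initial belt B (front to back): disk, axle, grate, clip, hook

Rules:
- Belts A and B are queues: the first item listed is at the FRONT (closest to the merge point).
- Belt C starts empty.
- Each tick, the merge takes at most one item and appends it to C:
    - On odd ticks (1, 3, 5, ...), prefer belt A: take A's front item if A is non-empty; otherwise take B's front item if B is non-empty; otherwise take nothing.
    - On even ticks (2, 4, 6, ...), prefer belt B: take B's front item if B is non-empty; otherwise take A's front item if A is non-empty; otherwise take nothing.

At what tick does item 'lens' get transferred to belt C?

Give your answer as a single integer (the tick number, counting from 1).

Tick 1: prefer A, take crate from A; A=[nail,lens,reel,jar,quill] B=[disk,axle,grate,clip,hook] C=[crate]
Tick 2: prefer B, take disk from B; A=[nail,lens,reel,jar,quill] B=[axle,grate,clip,hook] C=[crate,disk]
Tick 3: prefer A, take nail from A; A=[lens,reel,jar,quill] B=[axle,grate,clip,hook] C=[crate,disk,nail]
Tick 4: prefer B, take axle from B; A=[lens,reel,jar,quill] B=[grate,clip,hook] C=[crate,disk,nail,axle]
Tick 5: prefer A, take lens from A; A=[reel,jar,quill] B=[grate,clip,hook] C=[crate,disk,nail,axle,lens]

Answer: 5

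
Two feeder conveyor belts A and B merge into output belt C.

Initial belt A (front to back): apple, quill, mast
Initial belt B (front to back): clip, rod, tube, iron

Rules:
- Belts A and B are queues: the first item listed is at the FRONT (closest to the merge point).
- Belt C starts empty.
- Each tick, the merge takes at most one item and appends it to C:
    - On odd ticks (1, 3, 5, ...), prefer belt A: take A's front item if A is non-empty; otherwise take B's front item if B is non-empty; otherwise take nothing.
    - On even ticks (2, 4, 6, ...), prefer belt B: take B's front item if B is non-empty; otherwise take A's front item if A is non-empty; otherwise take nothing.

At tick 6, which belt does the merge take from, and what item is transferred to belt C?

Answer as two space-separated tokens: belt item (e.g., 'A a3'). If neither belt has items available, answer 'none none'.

Answer: B tube

Derivation:
Tick 1: prefer A, take apple from A; A=[quill,mast] B=[clip,rod,tube,iron] C=[apple]
Tick 2: prefer B, take clip from B; A=[quill,mast] B=[rod,tube,iron] C=[apple,clip]
Tick 3: prefer A, take quill from A; A=[mast] B=[rod,tube,iron] C=[apple,clip,quill]
Tick 4: prefer B, take rod from B; A=[mast] B=[tube,iron] C=[apple,clip,quill,rod]
Tick 5: prefer A, take mast from A; A=[-] B=[tube,iron] C=[apple,clip,quill,rod,mast]
Tick 6: prefer B, take tube from B; A=[-] B=[iron] C=[apple,clip,quill,rod,mast,tube]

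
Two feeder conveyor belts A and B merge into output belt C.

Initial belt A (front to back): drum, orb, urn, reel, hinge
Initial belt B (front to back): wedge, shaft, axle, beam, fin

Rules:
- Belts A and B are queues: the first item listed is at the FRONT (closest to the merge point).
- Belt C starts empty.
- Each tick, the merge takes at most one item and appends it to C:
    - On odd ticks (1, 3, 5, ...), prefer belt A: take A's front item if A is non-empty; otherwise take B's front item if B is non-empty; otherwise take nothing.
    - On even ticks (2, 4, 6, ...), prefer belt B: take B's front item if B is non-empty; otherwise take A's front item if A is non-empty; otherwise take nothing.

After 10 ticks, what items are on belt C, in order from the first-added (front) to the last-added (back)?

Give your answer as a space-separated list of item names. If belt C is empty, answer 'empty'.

Tick 1: prefer A, take drum from A; A=[orb,urn,reel,hinge] B=[wedge,shaft,axle,beam,fin] C=[drum]
Tick 2: prefer B, take wedge from B; A=[orb,urn,reel,hinge] B=[shaft,axle,beam,fin] C=[drum,wedge]
Tick 3: prefer A, take orb from A; A=[urn,reel,hinge] B=[shaft,axle,beam,fin] C=[drum,wedge,orb]
Tick 4: prefer B, take shaft from B; A=[urn,reel,hinge] B=[axle,beam,fin] C=[drum,wedge,orb,shaft]
Tick 5: prefer A, take urn from A; A=[reel,hinge] B=[axle,beam,fin] C=[drum,wedge,orb,shaft,urn]
Tick 6: prefer B, take axle from B; A=[reel,hinge] B=[beam,fin] C=[drum,wedge,orb,shaft,urn,axle]
Tick 7: prefer A, take reel from A; A=[hinge] B=[beam,fin] C=[drum,wedge,orb,shaft,urn,axle,reel]
Tick 8: prefer B, take beam from B; A=[hinge] B=[fin] C=[drum,wedge,orb,shaft,urn,axle,reel,beam]
Tick 9: prefer A, take hinge from A; A=[-] B=[fin] C=[drum,wedge,orb,shaft,urn,axle,reel,beam,hinge]
Tick 10: prefer B, take fin from B; A=[-] B=[-] C=[drum,wedge,orb,shaft,urn,axle,reel,beam,hinge,fin]

Answer: drum wedge orb shaft urn axle reel beam hinge fin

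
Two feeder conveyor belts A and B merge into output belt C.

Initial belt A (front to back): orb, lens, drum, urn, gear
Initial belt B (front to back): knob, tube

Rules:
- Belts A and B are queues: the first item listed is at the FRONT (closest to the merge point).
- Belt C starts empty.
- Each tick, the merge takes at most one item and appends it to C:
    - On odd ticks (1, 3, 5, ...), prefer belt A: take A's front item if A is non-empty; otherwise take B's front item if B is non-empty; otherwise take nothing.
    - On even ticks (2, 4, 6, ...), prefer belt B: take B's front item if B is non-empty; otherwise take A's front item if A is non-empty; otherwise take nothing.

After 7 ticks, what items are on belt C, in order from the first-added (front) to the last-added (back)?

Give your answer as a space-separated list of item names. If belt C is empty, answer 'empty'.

Tick 1: prefer A, take orb from A; A=[lens,drum,urn,gear] B=[knob,tube] C=[orb]
Tick 2: prefer B, take knob from B; A=[lens,drum,urn,gear] B=[tube] C=[orb,knob]
Tick 3: prefer A, take lens from A; A=[drum,urn,gear] B=[tube] C=[orb,knob,lens]
Tick 4: prefer B, take tube from B; A=[drum,urn,gear] B=[-] C=[orb,knob,lens,tube]
Tick 5: prefer A, take drum from A; A=[urn,gear] B=[-] C=[orb,knob,lens,tube,drum]
Tick 6: prefer B, take urn from A; A=[gear] B=[-] C=[orb,knob,lens,tube,drum,urn]
Tick 7: prefer A, take gear from A; A=[-] B=[-] C=[orb,knob,lens,tube,drum,urn,gear]

Answer: orb knob lens tube drum urn gear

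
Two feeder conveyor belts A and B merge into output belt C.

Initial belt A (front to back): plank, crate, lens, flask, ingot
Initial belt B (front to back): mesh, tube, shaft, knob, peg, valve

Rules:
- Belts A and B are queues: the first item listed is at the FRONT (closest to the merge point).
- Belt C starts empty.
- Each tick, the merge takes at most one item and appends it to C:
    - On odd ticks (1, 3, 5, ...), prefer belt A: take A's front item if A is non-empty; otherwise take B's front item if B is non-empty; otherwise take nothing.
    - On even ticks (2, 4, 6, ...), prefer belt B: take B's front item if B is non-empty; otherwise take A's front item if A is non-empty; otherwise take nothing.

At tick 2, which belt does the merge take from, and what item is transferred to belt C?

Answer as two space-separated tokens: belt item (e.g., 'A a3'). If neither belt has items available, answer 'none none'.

Tick 1: prefer A, take plank from A; A=[crate,lens,flask,ingot] B=[mesh,tube,shaft,knob,peg,valve] C=[plank]
Tick 2: prefer B, take mesh from B; A=[crate,lens,flask,ingot] B=[tube,shaft,knob,peg,valve] C=[plank,mesh]

Answer: B mesh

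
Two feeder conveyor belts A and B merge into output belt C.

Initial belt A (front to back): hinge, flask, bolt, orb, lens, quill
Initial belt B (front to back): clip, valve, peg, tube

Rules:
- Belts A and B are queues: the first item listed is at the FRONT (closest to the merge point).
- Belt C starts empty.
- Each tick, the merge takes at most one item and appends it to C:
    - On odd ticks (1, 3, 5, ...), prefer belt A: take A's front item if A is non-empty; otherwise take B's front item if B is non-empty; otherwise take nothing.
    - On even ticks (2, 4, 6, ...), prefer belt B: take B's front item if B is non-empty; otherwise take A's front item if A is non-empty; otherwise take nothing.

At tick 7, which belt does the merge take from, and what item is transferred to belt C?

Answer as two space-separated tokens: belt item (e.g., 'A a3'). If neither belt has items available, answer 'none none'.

Answer: A orb

Derivation:
Tick 1: prefer A, take hinge from A; A=[flask,bolt,orb,lens,quill] B=[clip,valve,peg,tube] C=[hinge]
Tick 2: prefer B, take clip from B; A=[flask,bolt,orb,lens,quill] B=[valve,peg,tube] C=[hinge,clip]
Tick 3: prefer A, take flask from A; A=[bolt,orb,lens,quill] B=[valve,peg,tube] C=[hinge,clip,flask]
Tick 4: prefer B, take valve from B; A=[bolt,orb,lens,quill] B=[peg,tube] C=[hinge,clip,flask,valve]
Tick 5: prefer A, take bolt from A; A=[orb,lens,quill] B=[peg,tube] C=[hinge,clip,flask,valve,bolt]
Tick 6: prefer B, take peg from B; A=[orb,lens,quill] B=[tube] C=[hinge,clip,flask,valve,bolt,peg]
Tick 7: prefer A, take orb from A; A=[lens,quill] B=[tube] C=[hinge,clip,flask,valve,bolt,peg,orb]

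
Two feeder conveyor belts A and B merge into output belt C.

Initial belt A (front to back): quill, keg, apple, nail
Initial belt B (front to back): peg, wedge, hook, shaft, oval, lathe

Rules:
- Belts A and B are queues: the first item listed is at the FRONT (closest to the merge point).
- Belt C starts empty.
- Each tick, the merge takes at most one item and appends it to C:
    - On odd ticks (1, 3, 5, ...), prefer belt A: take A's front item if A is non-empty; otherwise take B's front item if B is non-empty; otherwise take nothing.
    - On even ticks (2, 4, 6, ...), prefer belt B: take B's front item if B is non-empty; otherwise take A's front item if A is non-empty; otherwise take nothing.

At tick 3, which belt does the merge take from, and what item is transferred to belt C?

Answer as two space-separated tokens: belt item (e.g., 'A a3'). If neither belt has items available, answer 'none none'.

Tick 1: prefer A, take quill from A; A=[keg,apple,nail] B=[peg,wedge,hook,shaft,oval,lathe] C=[quill]
Tick 2: prefer B, take peg from B; A=[keg,apple,nail] B=[wedge,hook,shaft,oval,lathe] C=[quill,peg]
Tick 3: prefer A, take keg from A; A=[apple,nail] B=[wedge,hook,shaft,oval,lathe] C=[quill,peg,keg]

Answer: A keg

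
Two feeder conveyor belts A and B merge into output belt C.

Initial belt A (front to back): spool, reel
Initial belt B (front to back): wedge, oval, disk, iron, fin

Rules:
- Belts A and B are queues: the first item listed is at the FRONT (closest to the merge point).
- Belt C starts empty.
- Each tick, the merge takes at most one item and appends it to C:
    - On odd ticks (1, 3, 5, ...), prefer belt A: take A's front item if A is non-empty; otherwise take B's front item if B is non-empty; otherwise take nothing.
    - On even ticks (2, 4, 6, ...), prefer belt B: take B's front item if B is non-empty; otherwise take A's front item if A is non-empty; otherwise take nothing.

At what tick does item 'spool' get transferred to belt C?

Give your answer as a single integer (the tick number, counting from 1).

Answer: 1

Derivation:
Tick 1: prefer A, take spool from A; A=[reel] B=[wedge,oval,disk,iron,fin] C=[spool]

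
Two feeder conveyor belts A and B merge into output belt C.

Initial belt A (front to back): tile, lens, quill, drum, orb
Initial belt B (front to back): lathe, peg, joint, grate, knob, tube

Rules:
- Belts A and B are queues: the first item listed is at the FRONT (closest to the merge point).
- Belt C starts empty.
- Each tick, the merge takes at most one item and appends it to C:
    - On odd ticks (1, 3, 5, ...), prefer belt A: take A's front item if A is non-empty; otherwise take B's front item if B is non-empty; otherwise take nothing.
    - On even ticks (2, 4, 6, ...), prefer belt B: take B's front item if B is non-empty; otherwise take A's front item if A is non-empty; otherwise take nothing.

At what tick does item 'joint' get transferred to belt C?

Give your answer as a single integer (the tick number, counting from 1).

Tick 1: prefer A, take tile from A; A=[lens,quill,drum,orb] B=[lathe,peg,joint,grate,knob,tube] C=[tile]
Tick 2: prefer B, take lathe from B; A=[lens,quill,drum,orb] B=[peg,joint,grate,knob,tube] C=[tile,lathe]
Tick 3: prefer A, take lens from A; A=[quill,drum,orb] B=[peg,joint,grate,knob,tube] C=[tile,lathe,lens]
Tick 4: prefer B, take peg from B; A=[quill,drum,orb] B=[joint,grate,knob,tube] C=[tile,lathe,lens,peg]
Tick 5: prefer A, take quill from A; A=[drum,orb] B=[joint,grate,knob,tube] C=[tile,lathe,lens,peg,quill]
Tick 6: prefer B, take joint from B; A=[drum,orb] B=[grate,knob,tube] C=[tile,lathe,lens,peg,quill,joint]

Answer: 6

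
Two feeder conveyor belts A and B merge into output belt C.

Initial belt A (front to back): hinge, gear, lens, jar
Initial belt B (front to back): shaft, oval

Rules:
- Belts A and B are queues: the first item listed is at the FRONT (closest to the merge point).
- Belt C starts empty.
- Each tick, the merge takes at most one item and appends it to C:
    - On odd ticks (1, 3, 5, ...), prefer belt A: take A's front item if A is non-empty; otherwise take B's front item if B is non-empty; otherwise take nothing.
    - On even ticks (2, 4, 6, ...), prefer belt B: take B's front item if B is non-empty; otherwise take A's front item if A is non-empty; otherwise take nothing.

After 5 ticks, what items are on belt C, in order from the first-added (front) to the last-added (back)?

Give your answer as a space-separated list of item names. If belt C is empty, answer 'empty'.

Answer: hinge shaft gear oval lens

Derivation:
Tick 1: prefer A, take hinge from A; A=[gear,lens,jar] B=[shaft,oval] C=[hinge]
Tick 2: prefer B, take shaft from B; A=[gear,lens,jar] B=[oval] C=[hinge,shaft]
Tick 3: prefer A, take gear from A; A=[lens,jar] B=[oval] C=[hinge,shaft,gear]
Tick 4: prefer B, take oval from B; A=[lens,jar] B=[-] C=[hinge,shaft,gear,oval]
Tick 5: prefer A, take lens from A; A=[jar] B=[-] C=[hinge,shaft,gear,oval,lens]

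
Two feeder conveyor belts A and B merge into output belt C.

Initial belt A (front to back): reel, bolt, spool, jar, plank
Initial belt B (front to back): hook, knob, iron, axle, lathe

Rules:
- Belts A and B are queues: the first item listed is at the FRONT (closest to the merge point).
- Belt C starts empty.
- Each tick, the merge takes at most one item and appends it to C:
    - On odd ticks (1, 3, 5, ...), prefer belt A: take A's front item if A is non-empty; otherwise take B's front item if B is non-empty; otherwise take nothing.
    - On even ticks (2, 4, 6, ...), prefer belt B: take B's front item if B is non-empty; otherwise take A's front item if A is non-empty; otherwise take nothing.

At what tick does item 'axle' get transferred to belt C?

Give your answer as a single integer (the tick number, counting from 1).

Answer: 8

Derivation:
Tick 1: prefer A, take reel from A; A=[bolt,spool,jar,plank] B=[hook,knob,iron,axle,lathe] C=[reel]
Tick 2: prefer B, take hook from B; A=[bolt,spool,jar,plank] B=[knob,iron,axle,lathe] C=[reel,hook]
Tick 3: prefer A, take bolt from A; A=[spool,jar,plank] B=[knob,iron,axle,lathe] C=[reel,hook,bolt]
Tick 4: prefer B, take knob from B; A=[spool,jar,plank] B=[iron,axle,lathe] C=[reel,hook,bolt,knob]
Tick 5: prefer A, take spool from A; A=[jar,plank] B=[iron,axle,lathe] C=[reel,hook,bolt,knob,spool]
Tick 6: prefer B, take iron from B; A=[jar,plank] B=[axle,lathe] C=[reel,hook,bolt,knob,spool,iron]
Tick 7: prefer A, take jar from A; A=[plank] B=[axle,lathe] C=[reel,hook,bolt,knob,spool,iron,jar]
Tick 8: prefer B, take axle from B; A=[plank] B=[lathe] C=[reel,hook,bolt,knob,spool,iron,jar,axle]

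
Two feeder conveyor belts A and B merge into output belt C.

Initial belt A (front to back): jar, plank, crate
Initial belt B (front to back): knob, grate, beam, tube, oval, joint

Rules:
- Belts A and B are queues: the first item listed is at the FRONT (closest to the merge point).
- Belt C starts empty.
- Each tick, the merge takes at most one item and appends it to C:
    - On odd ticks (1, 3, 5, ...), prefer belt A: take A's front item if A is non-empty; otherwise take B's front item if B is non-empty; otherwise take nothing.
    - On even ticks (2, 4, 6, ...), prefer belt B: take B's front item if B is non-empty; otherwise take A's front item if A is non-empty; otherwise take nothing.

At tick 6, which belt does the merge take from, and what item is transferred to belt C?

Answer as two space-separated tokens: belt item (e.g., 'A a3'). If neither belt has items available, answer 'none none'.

Tick 1: prefer A, take jar from A; A=[plank,crate] B=[knob,grate,beam,tube,oval,joint] C=[jar]
Tick 2: prefer B, take knob from B; A=[plank,crate] B=[grate,beam,tube,oval,joint] C=[jar,knob]
Tick 3: prefer A, take plank from A; A=[crate] B=[grate,beam,tube,oval,joint] C=[jar,knob,plank]
Tick 4: prefer B, take grate from B; A=[crate] B=[beam,tube,oval,joint] C=[jar,knob,plank,grate]
Tick 5: prefer A, take crate from A; A=[-] B=[beam,tube,oval,joint] C=[jar,knob,plank,grate,crate]
Tick 6: prefer B, take beam from B; A=[-] B=[tube,oval,joint] C=[jar,knob,plank,grate,crate,beam]

Answer: B beam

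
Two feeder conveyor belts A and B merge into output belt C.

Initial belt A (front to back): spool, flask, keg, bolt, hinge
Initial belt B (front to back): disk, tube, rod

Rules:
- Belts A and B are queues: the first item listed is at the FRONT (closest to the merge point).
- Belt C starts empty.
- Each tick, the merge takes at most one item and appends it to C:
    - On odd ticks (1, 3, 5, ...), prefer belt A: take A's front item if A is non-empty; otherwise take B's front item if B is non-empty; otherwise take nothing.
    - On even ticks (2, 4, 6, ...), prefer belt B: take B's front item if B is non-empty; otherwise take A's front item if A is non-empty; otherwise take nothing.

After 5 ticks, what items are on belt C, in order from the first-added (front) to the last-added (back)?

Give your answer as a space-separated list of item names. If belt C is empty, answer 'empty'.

Tick 1: prefer A, take spool from A; A=[flask,keg,bolt,hinge] B=[disk,tube,rod] C=[spool]
Tick 2: prefer B, take disk from B; A=[flask,keg,bolt,hinge] B=[tube,rod] C=[spool,disk]
Tick 3: prefer A, take flask from A; A=[keg,bolt,hinge] B=[tube,rod] C=[spool,disk,flask]
Tick 4: prefer B, take tube from B; A=[keg,bolt,hinge] B=[rod] C=[spool,disk,flask,tube]
Tick 5: prefer A, take keg from A; A=[bolt,hinge] B=[rod] C=[spool,disk,flask,tube,keg]

Answer: spool disk flask tube keg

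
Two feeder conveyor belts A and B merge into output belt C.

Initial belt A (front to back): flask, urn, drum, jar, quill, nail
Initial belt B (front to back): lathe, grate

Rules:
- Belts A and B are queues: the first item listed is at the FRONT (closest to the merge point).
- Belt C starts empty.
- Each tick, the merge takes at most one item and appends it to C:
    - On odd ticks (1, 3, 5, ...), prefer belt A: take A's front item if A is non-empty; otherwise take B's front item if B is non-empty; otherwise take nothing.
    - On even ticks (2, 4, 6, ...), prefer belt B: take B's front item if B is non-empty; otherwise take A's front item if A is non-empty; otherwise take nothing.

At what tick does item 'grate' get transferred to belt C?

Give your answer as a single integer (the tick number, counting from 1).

Answer: 4

Derivation:
Tick 1: prefer A, take flask from A; A=[urn,drum,jar,quill,nail] B=[lathe,grate] C=[flask]
Tick 2: prefer B, take lathe from B; A=[urn,drum,jar,quill,nail] B=[grate] C=[flask,lathe]
Tick 3: prefer A, take urn from A; A=[drum,jar,quill,nail] B=[grate] C=[flask,lathe,urn]
Tick 4: prefer B, take grate from B; A=[drum,jar,quill,nail] B=[-] C=[flask,lathe,urn,grate]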